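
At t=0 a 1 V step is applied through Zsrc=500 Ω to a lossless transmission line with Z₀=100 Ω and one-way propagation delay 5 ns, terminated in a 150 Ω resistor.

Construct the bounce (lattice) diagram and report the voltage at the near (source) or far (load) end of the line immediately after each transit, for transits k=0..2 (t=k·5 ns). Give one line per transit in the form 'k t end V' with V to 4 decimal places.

0 0 source 0.1667
1 5 load 0.2000
2 10 source 0.2222

Γ_L=0.200000, Γ_S=0.666667; launch V₁=1·100/600=0.166667
k=0 src: V=0.1667
k=1 load: inc=0.166667, refl=0.166667·0.200000=0.0333; V=0.000000+0.166667+0.033333=0.2000
k=2 src: inc=0.033333, refl=0.033333·0.666667=0.0222; V=0.166667+0.033333+0.022222=0.2222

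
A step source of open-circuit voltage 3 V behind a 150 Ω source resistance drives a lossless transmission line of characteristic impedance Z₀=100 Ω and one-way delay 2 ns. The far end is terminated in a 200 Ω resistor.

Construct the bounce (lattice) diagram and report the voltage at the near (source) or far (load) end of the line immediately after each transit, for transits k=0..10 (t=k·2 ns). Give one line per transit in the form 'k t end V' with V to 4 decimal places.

0 0 source 1.2000
1 2 load 1.6000
2 4 source 1.6800
3 6 load 1.7067
4 8 source 1.7120
5 10 load 1.7138
6 12 source 1.7141
7 14 load 1.7143
8 16 source 1.7143
9 18 load 1.7143
10 20 source 1.7143

Γ_L=0.333333, Γ_S=0.200000; launch V₁=3·100/250=1.200000
k=0 src: V=1.2000
k=1 load: inc=1.200000, refl=1.200000·0.333333=0.4000; V=0.000000+1.200000+0.400000=1.6000
k=2 src: inc=0.400000, refl=0.400000·0.200000=0.0800; V=1.200000+0.400000+0.080000=1.6800
k=3 load: inc=0.080000, refl=0.080000·0.333333=0.0267; V=1.600000+0.080000+0.026667=1.7067
k=4 src: inc=0.026667, refl=0.026667·0.200000=0.0053; V=1.680000+0.026667+0.005333=1.7120
k=5 load: inc=0.005333, refl=0.005333·0.333333=0.0018; V=1.706667+0.005333+0.001778=1.7138
k=6 src: inc=0.001778, refl=0.001778·0.200000=0.0004; V=1.712000+0.001778+0.000356=1.7141
k=7 load: inc=0.000356, refl=0.000356·0.333333=0.0001; V=1.713778+0.000356+0.000119=1.7143
k=8 src: inc=0.000119, refl=0.000119·0.200000=0.0000; V=1.714133+0.000119+0.000024=1.7143
k=9 load: inc=0.000024, refl=0.000024·0.333333=0.0000; V=1.714252+0.000024+0.000008=1.7143
k=10 src: inc=0.000008, refl=0.000008·0.200000=0.0000; V=1.714276+0.000008+0.000002=1.7143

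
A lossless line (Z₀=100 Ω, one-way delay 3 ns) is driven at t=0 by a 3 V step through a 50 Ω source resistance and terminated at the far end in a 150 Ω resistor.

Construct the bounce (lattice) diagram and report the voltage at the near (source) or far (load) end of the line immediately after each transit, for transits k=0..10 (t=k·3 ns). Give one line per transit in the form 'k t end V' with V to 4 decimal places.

Γ_L=0.200000, Γ_S=-0.333333; launch V₁=3·100/150=2.000000
k=0 src: V=2.0000
k=1 load: inc=2.000000, refl=2.000000·0.200000=0.4000; V=0.000000+2.000000+0.400000=2.4000
k=2 src: inc=0.400000, refl=0.400000·-0.333333=-0.1333; V=2.000000+0.400000+-0.133333=2.2667
k=3 load: inc=-0.133333, refl=-0.133333·0.200000=-0.0267; V=2.400000+-0.133333+-0.026667=2.2400
k=4 src: inc=-0.026667, refl=-0.026667·-0.333333=0.0089; V=2.266667+-0.026667+0.008889=2.2489
k=5 load: inc=0.008889, refl=0.008889·0.200000=0.0018; V=2.240000+0.008889+0.001778=2.2507
k=6 src: inc=0.001778, refl=0.001778·-0.333333=-0.0006; V=2.248889+0.001778+-0.000593=2.2501
k=7 load: inc=-0.000593, refl=-0.000593·0.200000=-0.0001; V=2.250667+-0.000593+-0.000119=2.2500
k=8 src: inc=-0.000119, refl=-0.000119·-0.333333=0.0000; V=2.250074+-0.000119+0.000040=2.2500
k=9 load: inc=0.000040, refl=0.000040·0.200000=0.0000; V=2.249956+0.000040+0.000008=2.2500
k=10 src: inc=0.000008, refl=0.000008·-0.333333=-0.0000; V=2.249995+0.000008+-0.000003=2.2500

0 0 source 2.0000
1 3 load 2.4000
2 6 source 2.2667
3 9 load 2.2400
4 12 source 2.2489
5 15 load 2.2507
6 18 source 2.2501
7 21 load 2.2500
8 24 source 2.2500
9 27 load 2.2500
10 30 source 2.2500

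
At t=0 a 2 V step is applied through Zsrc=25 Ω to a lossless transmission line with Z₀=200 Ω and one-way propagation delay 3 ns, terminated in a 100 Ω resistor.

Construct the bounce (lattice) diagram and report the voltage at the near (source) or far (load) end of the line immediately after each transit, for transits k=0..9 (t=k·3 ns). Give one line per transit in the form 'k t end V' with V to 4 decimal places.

0 0 source 1.7778
1 3 load 1.1852
2 6 source 1.6461
3 9 load 1.4925
4 12 source 1.6119
5 15 load 1.5721
6 18 source 1.6031
7 21 load 1.5928
8 24 source 1.6008
9 27 load 1.5981

Γ_L=-0.333333, Γ_S=-0.777778; launch V₁=2·200/225=1.777778
k=0 src: V=1.7778
k=1 load: inc=1.777778, refl=1.777778·-0.333333=-0.5926; V=0.000000+1.777778+-0.592593=1.1852
k=2 src: inc=-0.592593, refl=-0.592593·-0.777778=0.4609; V=1.777778+-0.592593+0.460905=1.6461
k=3 load: inc=0.460905, refl=0.460905·-0.333333=-0.1536; V=1.185185+0.460905+-0.153635=1.4925
k=4 src: inc=-0.153635, refl=-0.153635·-0.777778=0.1195; V=1.646091+-0.153635+0.119494=1.6119
k=5 load: inc=0.119494, refl=0.119494·-0.333333=-0.0398; V=1.492455+0.119494+-0.039831=1.5721
k=6 src: inc=-0.039831, refl=-0.039831·-0.777778=0.0310; V=1.611949+-0.039831+0.030980=1.6031
k=7 load: inc=0.030980, refl=0.030980·-0.333333=-0.0103; V=1.572118+0.030980+-0.010327=1.5928
k=8 src: inc=-0.010327, refl=-0.010327·-0.777778=0.0080; V=1.603098+-0.010327+0.008032=1.6008
k=9 load: inc=0.008032, refl=0.008032·-0.333333=-0.0027; V=1.592771+0.008032+-0.002677=1.5981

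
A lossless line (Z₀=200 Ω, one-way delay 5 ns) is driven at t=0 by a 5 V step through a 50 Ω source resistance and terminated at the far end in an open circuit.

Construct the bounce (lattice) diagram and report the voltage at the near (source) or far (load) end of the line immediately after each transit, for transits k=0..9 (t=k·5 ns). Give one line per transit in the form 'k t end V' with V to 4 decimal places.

Γ_L=1.000000, Γ_S=-0.600000; launch V₁=5·200/250=4.000000
k=0 src: V=4.0000
k=1 load: inc=4.000000, refl=4.000000·1.000000=4.0000; V=0.000000+4.000000+4.000000=8.0000
k=2 src: inc=4.000000, refl=4.000000·-0.600000=-2.4000; V=4.000000+4.000000+-2.400000=5.6000
k=3 load: inc=-2.400000, refl=-2.400000·1.000000=-2.4000; V=8.000000+-2.400000+-2.400000=3.2000
k=4 src: inc=-2.400000, refl=-2.400000·-0.600000=1.4400; V=5.600000+-2.400000+1.440000=4.6400
k=5 load: inc=1.440000, refl=1.440000·1.000000=1.4400; V=3.200000+1.440000+1.440000=6.0800
k=6 src: inc=1.440000, refl=1.440000·-0.600000=-0.8640; V=4.640000+1.440000+-0.864000=5.2160
k=7 load: inc=-0.864000, refl=-0.864000·1.000000=-0.8640; V=6.080000+-0.864000+-0.864000=4.3520
k=8 src: inc=-0.864000, refl=-0.864000·-0.600000=0.5184; V=5.216000+-0.864000+0.518400=4.8704
k=9 load: inc=0.518400, refl=0.518400·1.000000=0.5184; V=4.352000+0.518400+0.518400=5.3888

0 0 source 4.0000
1 5 load 8.0000
2 10 source 5.6000
3 15 load 3.2000
4 20 source 4.6400
5 25 load 6.0800
6 30 source 5.2160
7 35 load 4.3520
8 40 source 4.8704
9 45 load 5.3888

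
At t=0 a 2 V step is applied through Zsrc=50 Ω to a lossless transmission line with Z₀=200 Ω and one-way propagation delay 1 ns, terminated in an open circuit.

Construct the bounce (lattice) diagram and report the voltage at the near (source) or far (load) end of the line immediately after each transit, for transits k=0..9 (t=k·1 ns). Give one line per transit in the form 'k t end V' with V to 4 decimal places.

0 0 source 1.6000
1 1 load 3.2000
2 2 source 2.2400
3 3 load 1.2800
4 4 source 1.8560
5 5 load 2.4320
6 6 source 2.0864
7 7 load 1.7408
8 8 source 1.9482
9 9 load 2.1555

Γ_L=1.000000, Γ_S=-0.600000; launch V₁=2·200/250=1.600000
k=0 src: V=1.6000
k=1 load: inc=1.600000, refl=1.600000·1.000000=1.6000; V=0.000000+1.600000+1.600000=3.2000
k=2 src: inc=1.600000, refl=1.600000·-0.600000=-0.9600; V=1.600000+1.600000+-0.960000=2.2400
k=3 load: inc=-0.960000, refl=-0.960000·1.000000=-0.9600; V=3.200000+-0.960000+-0.960000=1.2800
k=4 src: inc=-0.960000, refl=-0.960000·-0.600000=0.5760; V=2.240000+-0.960000+0.576000=1.8560
k=5 load: inc=0.576000, refl=0.576000·1.000000=0.5760; V=1.280000+0.576000+0.576000=2.4320
k=6 src: inc=0.576000, refl=0.576000·-0.600000=-0.3456; V=1.856000+0.576000+-0.345600=2.0864
k=7 load: inc=-0.345600, refl=-0.345600·1.000000=-0.3456; V=2.432000+-0.345600+-0.345600=1.7408
k=8 src: inc=-0.345600, refl=-0.345600·-0.600000=0.2074; V=2.086400+-0.345600+0.207360=1.9482
k=9 load: inc=0.207360, refl=0.207360·1.000000=0.2074; V=1.740800+0.207360+0.207360=2.1555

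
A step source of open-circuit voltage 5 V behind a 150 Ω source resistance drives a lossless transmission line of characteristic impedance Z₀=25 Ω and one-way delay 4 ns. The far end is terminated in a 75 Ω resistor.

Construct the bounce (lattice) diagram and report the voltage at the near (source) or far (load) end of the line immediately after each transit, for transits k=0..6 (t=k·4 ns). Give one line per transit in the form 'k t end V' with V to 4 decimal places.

Γ_L=0.500000, Γ_S=0.714286; launch V₁=5·25/175=0.714286
k=0 src: V=0.7143
k=1 load: inc=0.714286, refl=0.714286·0.500000=0.3571; V=0.000000+0.714286+0.357143=1.0714
k=2 src: inc=0.357143, refl=0.357143·0.714286=0.2551; V=0.714286+0.357143+0.255102=1.3265
k=3 load: inc=0.255102, refl=0.255102·0.500000=0.1276; V=1.071429+0.255102+0.127551=1.4541
k=4 src: inc=0.127551, refl=0.127551·0.714286=0.0911; V=1.326531+0.127551+0.091108=1.5452
k=5 load: inc=0.091108, refl=0.091108·0.500000=0.0456; V=1.454082+0.091108+0.045554=1.5907
k=6 src: inc=0.045554, refl=0.045554·0.714286=0.0325; V=1.545190+0.045554+0.032539=1.6233

0 0 source 0.7143
1 4 load 1.0714
2 8 source 1.3265
3 12 load 1.4541
4 16 source 1.5452
5 20 load 1.5907
6 24 source 1.6233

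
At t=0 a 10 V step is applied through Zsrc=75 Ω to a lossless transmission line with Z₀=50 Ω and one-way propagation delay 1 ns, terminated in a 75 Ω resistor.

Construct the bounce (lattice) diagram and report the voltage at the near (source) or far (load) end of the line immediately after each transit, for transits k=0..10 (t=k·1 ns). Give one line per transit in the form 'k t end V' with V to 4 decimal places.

Γ_L=0.200000, Γ_S=0.200000; launch V₁=10·50/125=4.000000
k=0 src: V=4.0000
k=1 load: inc=4.000000, refl=4.000000·0.200000=0.8000; V=0.000000+4.000000+0.800000=4.8000
k=2 src: inc=0.800000, refl=0.800000·0.200000=0.1600; V=4.000000+0.800000+0.160000=4.9600
k=3 load: inc=0.160000, refl=0.160000·0.200000=0.0320; V=4.800000+0.160000+0.032000=4.9920
k=4 src: inc=0.032000, refl=0.032000·0.200000=0.0064; V=4.960000+0.032000+0.006400=4.9984
k=5 load: inc=0.006400, refl=0.006400·0.200000=0.0013; V=4.992000+0.006400+0.001280=4.9997
k=6 src: inc=0.001280, refl=0.001280·0.200000=0.0003; V=4.998400+0.001280+0.000256=4.9999
k=7 load: inc=0.000256, refl=0.000256·0.200000=0.0001; V=4.999680+0.000256+0.000051=5.0000
k=8 src: inc=0.000051, refl=0.000051·0.200000=0.0000; V=4.999936+0.000051+0.000010=5.0000
k=9 load: inc=0.000010, refl=0.000010·0.200000=0.0000; V=4.999987+0.000010+0.000002=5.0000
k=10 src: inc=0.000002, refl=0.000002·0.200000=0.0000; V=4.999997+0.000002+0.000000=5.0000

0 0 source 4.0000
1 1 load 4.8000
2 2 source 4.9600
3 3 load 4.9920
4 4 source 4.9984
5 5 load 4.9997
6 6 source 4.9999
7 7 load 5.0000
8 8 source 5.0000
9 9 load 5.0000
10 10 source 5.0000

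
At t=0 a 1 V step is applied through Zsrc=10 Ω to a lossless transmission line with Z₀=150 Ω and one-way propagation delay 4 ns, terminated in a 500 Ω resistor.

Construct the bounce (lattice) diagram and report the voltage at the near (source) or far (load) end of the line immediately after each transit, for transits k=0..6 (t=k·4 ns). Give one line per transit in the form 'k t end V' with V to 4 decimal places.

0 0 source 0.9375
1 4 load 1.4423
2 8 source 1.0006
3 12 load 0.7628
4 16 source 0.9709
5 20 load 1.0829
6 24 source 0.9849

Γ_L=0.538462, Γ_S=-0.875000; launch V₁=1·150/160=0.937500
k=0 src: V=0.9375
k=1 load: inc=0.937500, refl=0.937500·0.538462=0.5048; V=0.000000+0.937500+0.504808=1.4423
k=2 src: inc=0.504808, refl=0.504808·-0.875000=-0.4417; V=0.937500+0.504808+-0.441707=1.0006
k=3 load: inc=-0.441707, refl=-0.441707·0.538462=-0.2378; V=1.442308+-0.441707+-0.237842=0.7628
k=4 src: inc=-0.237842, refl=-0.237842·-0.875000=0.2081; V=1.000601+-0.237842+0.208112=0.9709
k=5 load: inc=0.208112, refl=0.208112·0.538462=0.1121; V=0.762759+0.208112+0.112060=1.0829
k=6 src: inc=0.112060, refl=0.112060·-0.875000=-0.0981; V=0.970871+0.112060+-0.098053=0.9849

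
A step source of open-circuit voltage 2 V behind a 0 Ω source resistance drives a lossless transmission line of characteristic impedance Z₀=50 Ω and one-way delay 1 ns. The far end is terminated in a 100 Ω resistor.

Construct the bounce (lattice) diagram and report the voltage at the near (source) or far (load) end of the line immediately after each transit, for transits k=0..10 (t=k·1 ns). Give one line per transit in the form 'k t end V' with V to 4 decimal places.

Γ_L=0.333333, Γ_S=-1.000000; launch V₁=2·50/50=2.000000
k=0 src: V=2.0000
k=1 load: inc=2.000000, refl=2.000000·0.333333=0.6667; V=0.000000+2.000000+0.666667=2.6667
k=2 src: inc=0.666667, refl=0.666667·-1.000000=-0.6667; V=2.000000+0.666667+-0.666667=2.0000
k=3 load: inc=-0.666667, refl=-0.666667·0.333333=-0.2222; V=2.666667+-0.666667+-0.222222=1.7778
k=4 src: inc=-0.222222, refl=-0.222222·-1.000000=0.2222; V=2.000000+-0.222222+0.222222=2.0000
k=5 load: inc=0.222222, refl=0.222222·0.333333=0.0741; V=1.777778+0.222222+0.074074=2.0741
k=6 src: inc=0.074074, refl=0.074074·-1.000000=-0.0741; V=2.000000+0.074074+-0.074074=2.0000
k=7 load: inc=-0.074074, refl=-0.074074·0.333333=-0.0247; V=2.074074+-0.074074+-0.024691=1.9753
k=8 src: inc=-0.024691, refl=-0.024691·-1.000000=0.0247; V=2.000000+-0.024691+0.024691=2.0000
k=9 load: inc=0.024691, refl=0.024691·0.333333=0.0082; V=1.975309+0.024691+0.008230=2.0082
k=10 src: inc=0.008230, refl=0.008230·-1.000000=-0.0082; V=2.000000+0.008230+-0.008230=2.0000

0 0 source 2.0000
1 1 load 2.6667
2 2 source 2.0000
3 3 load 1.7778
4 4 source 2.0000
5 5 load 2.0741
6 6 source 2.0000
7 7 load 1.9753
8 8 source 2.0000
9 9 load 2.0082
10 10 source 2.0000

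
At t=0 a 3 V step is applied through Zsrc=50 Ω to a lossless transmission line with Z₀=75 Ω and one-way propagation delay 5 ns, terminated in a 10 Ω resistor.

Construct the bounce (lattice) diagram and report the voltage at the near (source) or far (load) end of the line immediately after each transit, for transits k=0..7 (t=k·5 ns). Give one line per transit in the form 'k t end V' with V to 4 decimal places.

0 0 source 1.8000
1 5 load 0.4235
2 10 source 0.6988
3 15 load 0.4883
4 20 source 0.5304
5 25 load 0.4982
6 30 source 0.5047
7 35 load 0.4997

Γ_L=-0.764706, Γ_S=-0.200000; launch V₁=3·75/125=1.800000
k=0 src: V=1.8000
k=1 load: inc=1.800000, refl=1.800000·-0.764706=-1.3765; V=0.000000+1.800000+-1.376471=0.4235
k=2 src: inc=-1.376471, refl=-1.376471·-0.200000=0.2753; V=1.800000+-1.376471+0.275294=0.6988
k=3 load: inc=0.275294, refl=0.275294·-0.764706=-0.2105; V=0.423529+0.275294+-0.210519=0.4883
k=4 src: inc=-0.210519, refl=-0.210519·-0.200000=0.0421; V=0.698824+-0.210519+0.042104=0.5304
k=5 load: inc=0.042104, refl=0.042104·-0.764706=-0.0322; V=0.488304+0.042104+-0.032197=0.4982
k=6 src: inc=-0.032197, refl=-0.032197·-0.200000=0.0064; V=0.530408+-0.032197+0.006439=0.5047
k=7 load: inc=0.006439, refl=0.006439·-0.764706=-0.0049; V=0.498211+0.006439+-0.004924=0.4997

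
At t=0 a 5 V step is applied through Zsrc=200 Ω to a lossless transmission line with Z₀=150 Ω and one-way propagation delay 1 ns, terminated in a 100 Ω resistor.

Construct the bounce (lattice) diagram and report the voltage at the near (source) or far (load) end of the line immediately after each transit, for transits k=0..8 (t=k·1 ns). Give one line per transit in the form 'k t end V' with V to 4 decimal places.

0 0 source 2.1429
1 1 load 1.7143
2 2 source 1.6531
3 3 load 1.6653
4 4 source 1.6671
5 5 load 1.6667
6 6 source 1.6667
7 7 load 1.6667
8 8 source 1.6667

Γ_L=-0.200000, Γ_S=0.142857; launch V₁=5·150/350=2.142857
k=0 src: V=2.1429
k=1 load: inc=2.142857, refl=2.142857·-0.200000=-0.4286; V=0.000000+2.142857+-0.428571=1.7143
k=2 src: inc=-0.428571, refl=-0.428571·0.142857=-0.0612; V=2.142857+-0.428571+-0.061224=1.6531
k=3 load: inc=-0.061224, refl=-0.061224·-0.200000=0.0122; V=1.714286+-0.061224+0.012245=1.6653
k=4 src: inc=0.012245, refl=0.012245·0.142857=0.0017; V=1.653061+0.012245+0.001749=1.6671
k=5 load: inc=0.001749, refl=0.001749·-0.200000=-0.0003; V=1.665306+0.001749+-0.000350=1.6667
k=6 src: inc=-0.000350, refl=-0.000350·0.142857=-0.0000; V=1.667055+-0.000350+-0.000050=1.6667
k=7 load: inc=-0.000050, refl=-0.000050·-0.200000=0.0000; V=1.666706+-0.000050+0.000010=1.6667
k=8 src: inc=0.000010, refl=0.000010·0.142857=0.0000; V=1.666656+0.000010+0.000001=1.6667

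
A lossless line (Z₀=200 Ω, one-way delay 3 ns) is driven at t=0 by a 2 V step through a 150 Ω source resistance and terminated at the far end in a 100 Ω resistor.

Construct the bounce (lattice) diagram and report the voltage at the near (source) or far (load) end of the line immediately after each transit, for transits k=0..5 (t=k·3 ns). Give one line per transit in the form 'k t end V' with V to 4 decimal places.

0 0 source 1.1429
1 3 load 0.7619
2 6 source 0.8163
3 9 load 0.7982
4 12 source 0.8008
5 15 load 0.7999

Γ_L=-0.333333, Γ_S=-0.142857; launch V₁=2·200/350=1.142857
k=0 src: V=1.1429
k=1 load: inc=1.142857, refl=1.142857·-0.333333=-0.3810; V=0.000000+1.142857+-0.380952=0.7619
k=2 src: inc=-0.380952, refl=-0.380952·-0.142857=0.0544; V=1.142857+-0.380952+0.054422=0.8163
k=3 load: inc=0.054422, refl=0.054422·-0.333333=-0.0181; V=0.761905+0.054422+-0.018141=0.7982
k=4 src: inc=-0.018141, refl=-0.018141·-0.142857=0.0026; V=0.816327+-0.018141+0.002592=0.8008
k=5 load: inc=0.002592, refl=0.002592·-0.333333=-0.0009; V=0.798186+0.002592+-0.000864=0.7999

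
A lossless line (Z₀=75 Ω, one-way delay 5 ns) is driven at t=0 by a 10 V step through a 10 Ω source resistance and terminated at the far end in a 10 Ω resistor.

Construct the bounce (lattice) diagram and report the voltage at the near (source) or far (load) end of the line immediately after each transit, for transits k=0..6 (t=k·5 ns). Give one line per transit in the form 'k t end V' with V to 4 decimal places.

0 0 source 8.8235
1 5 load 2.0761
2 10 source 7.2359
3 15 load 3.2902
4 20 source 6.3075
5 25 load 4.0001
6 30 source 5.7646

Γ_L=-0.764706, Γ_S=-0.764706; launch V₁=10·75/85=8.823529
k=0 src: V=8.8235
k=1 load: inc=8.823529, refl=8.823529·-0.764706=-6.7474; V=0.000000+8.823529+-6.747405=2.0761
k=2 src: inc=-6.747405, refl=-6.747405·-0.764706=5.1598; V=8.823529+-6.747405+5.159780=7.2359
k=3 load: inc=5.159780, refl=5.159780·-0.764706=-3.9457; V=2.076125+5.159780+-3.945714=3.2902
k=4 src: inc=-3.945714, refl=-3.945714·-0.764706=3.0173; V=7.235905+-3.945714+3.017311=6.3075
k=5 load: inc=3.017311, refl=3.017311·-0.764706=-2.3074; V=3.290190+3.017311+-2.307355=4.0001
k=6 src: inc=-2.307355, refl=-2.307355·-0.764706=1.7644; V=6.307501+-2.307355+1.764448=5.7646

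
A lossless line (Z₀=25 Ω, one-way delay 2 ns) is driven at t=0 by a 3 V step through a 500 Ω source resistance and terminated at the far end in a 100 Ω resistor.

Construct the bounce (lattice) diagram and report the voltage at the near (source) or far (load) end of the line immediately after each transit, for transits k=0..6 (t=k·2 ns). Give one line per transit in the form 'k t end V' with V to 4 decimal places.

Γ_L=0.600000, Γ_S=0.904762; launch V₁=3·25/525=0.142857
k=0 src: V=0.1429
k=1 load: inc=0.142857, refl=0.142857·0.600000=0.0857; V=0.000000+0.142857+0.085714=0.2286
k=2 src: inc=0.085714, refl=0.085714·0.904762=0.0776; V=0.142857+0.085714+0.077551=0.3061
k=3 load: inc=0.077551, refl=0.077551·0.600000=0.0465; V=0.228571+0.077551+0.046531=0.3527
k=4 src: inc=0.046531, refl=0.046531·0.904762=0.0421; V=0.306122+0.046531+0.042099=0.3948
k=5 load: inc=0.042099, refl=0.042099·0.600000=0.0253; V=0.352653+0.042099+0.025259=0.4200
k=6 src: inc=0.025259, refl=0.025259·0.904762=0.0229; V=0.394752+0.025259+0.022854=0.4429

0 0 source 0.1429
1 2 load 0.2286
2 4 source 0.3061
3 6 load 0.3527
4 8 source 0.3948
5 10 load 0.4200
6 12 source 0.4429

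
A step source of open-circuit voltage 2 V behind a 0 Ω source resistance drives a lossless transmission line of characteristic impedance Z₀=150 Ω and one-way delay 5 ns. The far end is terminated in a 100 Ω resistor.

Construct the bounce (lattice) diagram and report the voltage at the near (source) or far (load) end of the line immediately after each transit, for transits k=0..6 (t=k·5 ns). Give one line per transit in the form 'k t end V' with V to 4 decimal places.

0 0 source 2.0000
1 5 load 1.6000
2 10 source 2.0000
3 15 load 1.9200
4 20 source 2.0000
5 25 load 1.9840
6 30 source 2.0000

Γ_L=-0.200000, Γ_S=-1.000000; launch V₁=2·150/150=2.000000
k=0 src: V=2.0000
k=1 load: inc=2.000000, refl=2.000000·-0.200000=-0.4000; V=0.000000+2.000000+-0.400000=1.6000
k=2 src: inc=-0.400000, refl=-0.400000·-1.000000=0.4000; V=2.000000+-0.400000+0.400000=2.0000
k=3 load: inc=0.400000, refl=0.400000·-0.200000=-0.0800; V=1.600000+0.400000+-0.080000=1.9200
k=4 src: inc=-0.080000, refl=-0.080000·-1.000000=0.0800; V=2.000000+-0.080000+0.080000=2.0000
k=5 load: inc=0.080000, refl=0.080000·-0.200000=-0.0160; V=1.920000+0.080000+-0.016000=1.9840
k=6 src: inc=-0.016000, refl=-0.016000·-1.000000=0.0160; V=2.000000+-0.016000+0.016000=2.0000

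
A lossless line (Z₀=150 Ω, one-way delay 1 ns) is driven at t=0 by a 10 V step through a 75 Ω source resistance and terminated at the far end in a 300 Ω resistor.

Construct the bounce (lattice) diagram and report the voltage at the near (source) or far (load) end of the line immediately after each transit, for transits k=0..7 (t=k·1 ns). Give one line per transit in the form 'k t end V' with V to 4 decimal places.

Γ_L=0.333333, Γ_S=-0.333333; launch V₁=10·150/225=6.666667
k=0 src: V=6.6667
k=1 load: inc=6.666667, refl=6.666667·0.333333=2.2222; V=0.000000+6.666667+2.222222=8.8889
k=2 src: inc=2.222222, refl=2.222222·-0.333333=-0.7407; V=6.666667+2.222222+-0.740741=8.1481
k=3 load: inc=-0.740741, refl=-0.740741·0.333333=-0.2469; V=8.888889+-0.740741+-0.246914=7.9012
k=4 src: inc=-0.246914, refl=-0.246914·-0.333333=0.0823; V=8.148148+-0.246914+0.082305=7.9835
k=5 load: inc=0.082305, refl=0.082305·0.333333=0.0274; V=7.901235+0.082305+0.027435=8.0110
k=6 src: inc=0.027435, refl=0.027435·-0.333333=-0.0091; V=7.983539+0.027435+-0.009145=8.0018
k=7 load: inc=-0.009145, refl=-0.009145·0.333333=-0.0030; V=8.010974+-0.009145+-0.003048=7.9988

0 0 source 6.6667
1 1 load 8.8889
2 2 source 8.1481
3 3 load 7.9012
4 4 source 7.9835
5 5 load 8.0110
6 6 source 8.0018
7 7 load 7.9988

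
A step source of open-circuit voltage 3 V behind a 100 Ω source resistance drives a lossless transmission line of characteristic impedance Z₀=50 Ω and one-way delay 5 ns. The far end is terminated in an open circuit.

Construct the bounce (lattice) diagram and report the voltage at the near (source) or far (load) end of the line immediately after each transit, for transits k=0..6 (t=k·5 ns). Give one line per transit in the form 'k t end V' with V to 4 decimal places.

0 0 source 1.0000
1 5 load 2.0000
2 10 source 2.3333
3 15 load 2.6667
4 20 source 2.7778
5 25 load 2.8889
6 30 source 2.9259

Γ_L=1.000000, Γ_S=0.333333; launch V₁=3·50/150=1.000000
k=0 src: V=1.0000
k=1 load: inc=1.000000, refl=1.000000·1.000000=1.0000; V=0.000000+1.000000+1.000000=2.0000
k=2 src: inc=1.000000, refl=1.000000·0.333333=0.3333; V=1.000000+1.000000+0.333333=2.3333
k=3 load: inc=0.333333, refl=0.333333·1.000000=0.3333; V=2.000000+0.333333+0.333333=2.6667
k=4 src: inc=0.333333, refl=0.333333·0.333333=0.1111; V=2.333333+0.333333+0.111111=2.7778
k=5 load: inc=0.111111, refl=0.111111·1.000000=0.1111; V=2.666667+0.111111+0.111111=2.8889
k=6 src: inc=0.111111, refl=0.111111·0.333333=0.0370; V=2.777778+0.111111+0.037037=2.9259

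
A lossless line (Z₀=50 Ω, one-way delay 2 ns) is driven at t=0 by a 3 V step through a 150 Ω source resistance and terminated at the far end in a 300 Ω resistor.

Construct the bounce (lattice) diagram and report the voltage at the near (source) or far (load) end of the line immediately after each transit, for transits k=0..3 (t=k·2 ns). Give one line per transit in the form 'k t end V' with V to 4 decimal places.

0 0 source 0.7500
1 2 load 1.2857
2 4 source 1.5536
3 6 load 1.7449

Γ_L=0.714286, Γ_S=0.500000; launch V₁=3·50/200=0.750000
k=0 src: V=0.7500
k=1 load: inc=0.750000, refl=0.750000·0.714286=0.5357; V=0.000000+0.750000+0.535714=1.2857
k=2 src: inc=0.535714, refl=0.535714·0.500000=0.2679; V=0.750000+0.535714+0.267857=1.5536
k=3 load: inc=0.267857, refl=0.267857·0.714286=0.1913; V=1.285714+0.267857+0.191327=1.7449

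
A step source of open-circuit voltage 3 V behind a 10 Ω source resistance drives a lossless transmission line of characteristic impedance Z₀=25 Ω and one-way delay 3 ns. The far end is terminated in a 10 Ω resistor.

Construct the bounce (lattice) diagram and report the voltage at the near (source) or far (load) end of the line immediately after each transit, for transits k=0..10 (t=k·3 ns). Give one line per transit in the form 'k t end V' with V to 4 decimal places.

0 0 source 2.1429
1 3 load 1.2245
2 6 source 1.6181
3 9 load 1.4494
4 12 source 1.5217
5 15 load 1.4907
6 18 source 1.5040
7 21 load 1.4983
8 24 source 1.5007
9 27 load 1.4997
10 30 source 1.5001

Γ_L=-0.428571, Γ_S=-0.428571; launch V₁=3·25/35=2.142857
k=0 src: V=2.1429
k=1 load: inc=2.142857, refl=2.142857·-0.428571=-0.9184; V=0.000000+2.142857+-0.918367=1.2245
k=2 src: inc=-0.918367, refl=-0.918367·-0.428571=0.3936; V=2.142857+-0.918367+0.393586=1.6181
k=3 load: inc=0.393586, refl=0.393586·-0.428571=-0.1687; V=1.224490+0.393586+-0.168680=1.4494
k=4 src: inc=-0.168680, refl=-0.168680·-0.428571=0.0723; V=1.618076+-0.168680+0.072291=1.5217
k=5 load: inc=0.072291, refl=0.072291·-0.428571=-0.0310; V=1.449396+0.072291+-0.030982=1.4907
k=6 src: inc=-0.030982, refl=-0.030982·-0.428571=0.0133; V=1.521687+-0.030982+0.013278=1.5040
k=7 load: inc=0.013278, refl=0.013278·-0.428571=-0.0057; V=1.490705+0.013278+-0.005691=1.4983
k=8 src: inc=-0.005691, refl=-0.005691·-0.428571=0.0024; V=1.503983+-0.005691+0.002439=1.5007
k=9 load: inc=0.002439, refl=0.002439·-0.428571=-0.0010; V=1.498293+0.002439+-0.001045=1.4997
k=10 src: inc=-0.001045, refl=-0.001045·-0.428571=0.0004; V=1.500732+-0.001045+0.000448=1.5001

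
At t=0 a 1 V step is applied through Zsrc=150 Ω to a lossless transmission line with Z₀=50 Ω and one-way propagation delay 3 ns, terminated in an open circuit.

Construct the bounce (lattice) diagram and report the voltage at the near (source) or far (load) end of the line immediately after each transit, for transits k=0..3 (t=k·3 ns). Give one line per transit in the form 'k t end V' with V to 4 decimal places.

0 0 source 0.2500
1 3 load 0.5000
2 6 source 0.6250
3 9 load 0.7500

Γ_L=1.000000, Γ_S=0.500000; launch V₁=1·50/200=0.250000
k=0 src: V=0.2500
k=1 load: inc=0.250000, refl=0.250000·1.000000=0.2500; V=0.000000+0.250000+0.250000=0.5000
k=2 src: inc=0.250000, refl=0.250000·0.500000=0.1250; V=0.250000+0.250000+0.125000=0.6250
k=3 load: inc=0.125000, refl=0.125000·1.000000=0.1250; V=0.500000+0.125000+0.125000=0.7500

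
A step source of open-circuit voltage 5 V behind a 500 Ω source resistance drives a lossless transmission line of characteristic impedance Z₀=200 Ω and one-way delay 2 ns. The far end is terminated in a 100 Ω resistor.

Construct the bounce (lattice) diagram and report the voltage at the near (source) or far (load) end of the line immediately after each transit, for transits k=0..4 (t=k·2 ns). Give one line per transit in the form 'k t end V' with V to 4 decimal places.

Γ_L=-0.333333, Γ_S=0.428571; launch V₁=5·200/700=1.428571
k=0 src: V=1.4286
k=1 load: inc=1.428571, refl=1.428571·-0.333333=-0.4762; V=0.000000+1.428571+-0.476190=0.9524
k=2 src: inc=-0.476190, refl=-0.476190·0.428571=-0.2041; V=1.428571+-0.476190+-0.204082=0.7483
k=3 load: inc=-0.204082, refl=-0.204082·-0.333333=0.0680; V=0.952381+-0.204082+0.068027=0.8163
k=4 src: inc=0.068027, refl=0.068027·0.428571=0.0292; V=0.748299+0.068027+0.029155=0.8455

0 0 source 1.4286
1 2 load 0.9524
2 4 source 0.7483
3 6 load 0.8163
4 8 source 0.8455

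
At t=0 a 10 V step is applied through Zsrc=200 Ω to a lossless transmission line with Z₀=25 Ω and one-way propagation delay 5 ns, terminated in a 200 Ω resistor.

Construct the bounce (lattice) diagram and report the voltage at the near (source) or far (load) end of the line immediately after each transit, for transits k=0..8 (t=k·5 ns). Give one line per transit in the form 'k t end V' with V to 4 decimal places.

Γ_L=0.777778, Γ_S=0.777778; launch V₁=10·25/225=1.111111
k=0 src: V=1.1111
k=1 load: inc=1.111111, refl=1.111111·0.777778=0.8642; V=0.000000+1.111111+0.864198=1.9753
k=2 src: inc=0.864198, refl=0.864198·0.777778=0.6722; V=1.111111+0.864198+0.672154=2.6475
k=3 load: inc=0.672154, refl=0.672154·0.777778=0.5228; V=1.975309+0.672154+0.522786=3.1702
k=4 src: inc=0.522786, refl=0.522786·0.777778=0.4066; V=2.647462+0.522786+0.406611=3.5769
k=5 load: inc=0.406611, refl=0.406611·0.777778=0.3163; V=3.170248+0.406611+0.316253=3.8931
k=6 src: inc=0.316253, refl=0.316253·0.777778=0.2460; V=3.576860+0.316253+0.245975=4.1391
k=7 load: inc=0.245975, refl=0.245975·0.777778=0.1913; V=3.893113+0.245975+0.191314=4.3304
k=8 src: inc=0.191314, refl=0.191314·0.777778=0.1488; V=4.139088+0.191314+0.148800=4.4792

0 0 source 1.1111
1 5 load 1.9753
2 10 source 2.6475
3 15 load 3.1702
4 20 source 3.5769
5 25 load 3.8931
6 30 source 4.1391
7 35 load 4.3304
8 40 source 4.4792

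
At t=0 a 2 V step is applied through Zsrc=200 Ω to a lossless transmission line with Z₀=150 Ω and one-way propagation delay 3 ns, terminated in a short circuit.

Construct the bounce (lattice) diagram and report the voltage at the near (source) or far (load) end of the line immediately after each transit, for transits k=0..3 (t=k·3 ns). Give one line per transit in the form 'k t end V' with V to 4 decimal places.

Γ_L=-1.000000, Γ_S=0.142857; launch V₁=2·150/350=0.857143
k=0 src: V=0.8571
k=1 load: inc=0.857143, refl=0.857143·-1.000000=-0.8571; V=0.000000+0.857143+-0.857143=0.0000
k=2 src: inc=-0.857143, refl=-0.857143·0.142857=-0.1224; V=0.857143+-0.857143+-0.122449=-0.1224
k=3 load: inc=-0.122449, refl=-0.122449·-1.000000=0.1224; V=0.000000+-0.122449+0.122449=0.0000

0 0 source 0.8571
1 3 load 0.0000
2 6 source -0.1224
3 9 load 0.0000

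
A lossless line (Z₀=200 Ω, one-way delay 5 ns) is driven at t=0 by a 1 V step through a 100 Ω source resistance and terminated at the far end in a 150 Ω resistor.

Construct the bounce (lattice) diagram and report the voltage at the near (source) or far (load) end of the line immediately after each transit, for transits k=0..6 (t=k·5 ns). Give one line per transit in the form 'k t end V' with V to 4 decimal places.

0 0 source 0.6667
1 5 load 0.5714
2 10 source 0.6032
3 15 load 0.5986
4 20 source 0.6002
5 25 load 0.5999
6 30 source 0.6000

Γ_L=-0.142857, Γ_S=-0.333333; launch V₁=1·200/300=0.666667
k=0 src: V=0.6667
k=1 load: inc=0.666667, refl=0.666667·-0.142857=-0.0952; V=0.000000+0.666667+-0.095238=0.5714
k=2 src: inc=-0.095238, refl=-0.095238·-0.333333=0.0317; V=0.666667+-0.095238+0.031746=0.6032
k=3 load: inc=0.031746, refl=0.031746·-0.142857=-0.0045; V=0.571429+0.031746+-0.004535=0.5986
k=4 src: inc=-0.004535, refl=-0.004535·-0.333333=0.0015; V=0.603175+-0.004535+0.001512=0.6002
k=5 load: inc=0.001512, refl=0.001512·-0.142857=-0.0002; V=0.598639+0.001512+-0.000216=0.5999
k=6 src: inc=-0.000216, refl=-0.000216·-0.333333=0.0001; V=0.600151+-0.000216+0.000072=0.6000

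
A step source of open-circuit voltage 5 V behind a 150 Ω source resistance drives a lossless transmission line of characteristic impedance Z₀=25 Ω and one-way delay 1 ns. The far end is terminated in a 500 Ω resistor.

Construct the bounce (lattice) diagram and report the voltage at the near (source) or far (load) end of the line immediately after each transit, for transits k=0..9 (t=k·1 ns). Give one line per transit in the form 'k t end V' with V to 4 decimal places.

0 0 source 0.7143
1 1 load 1.3605
2 2 source 1.8222
3 3 load 2.2398
4 4 source 2.5381
5 5 load 2.8080
6 6 source 3.0008
7 7 load 3.1753
8 8 source 3.2999
9 9 load 3.4126

Γ_L=0.904762, Γ_S=0.714286; launch V₁=5·25/175=0.714286
k=0 src: V=0.7143
k=1 load: inc=0.714286, refl=0.714286·0.904762=0.6463; V=0.000000+0.714286+0.646259=1.3605
k=2 src: inc=0.646259, refl=0.646259·0.714286=0.4616; V=0.714286+0.646259+0.461613=1.8222
k=3 load: inc=0.461613, refl=0.461613·0.904762=0.4177; V=1.360544+0.461613+0.417650=2.2398
k=4 src: inc=0.417650, refl=0.417650·0.714286=0.2983; V=1.822157+0.417650+0.298321=2.5381
k=5 load: inc=0.298321, refl=0.298321·0.904762=0.2699; V=2.239807+0.298321+0.269910=2.8080
k=6 src: inc=0.269910, refl=0.269910·0.714286=0.1928; V=2.538129+0.269910+0.192793=3.0008
k=7 load: inc=0.192793, refl=0.192793·0.904762=0.1744; V=2.808039+0.192793+0.174432=3.1753
k=8 src: inc=0.174432, refl=0.174432·0.714286=0.1246; V=3.000832+0.174432+0.124594=3.2999
k=9 load: inc=0.124594, refl=0.124594·0.904762=0.1127; V=3.175263+0.124594+0.112728=3.4126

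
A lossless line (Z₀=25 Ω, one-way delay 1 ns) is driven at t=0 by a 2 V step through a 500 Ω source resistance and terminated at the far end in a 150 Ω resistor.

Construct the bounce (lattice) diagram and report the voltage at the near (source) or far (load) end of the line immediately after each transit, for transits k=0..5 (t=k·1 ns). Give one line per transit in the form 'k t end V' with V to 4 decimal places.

0 0 source 0.0952
1 1 load 0.1633
2 2 source 0.2248
3 3 load 0.2688
4 4 source 0.3086
5 5 load 0.3370

Γ_L=0.714286, Γ_S=0.904762; launch V₁=2·25/525=0.095238
k=0 src: V=0.0952
k=1 load: inc=0.095238, refl=0.095238·0.714286=0.0680; V=0.000000+0.095238+0.068027=0.1633
k=2 src: inc=0.068027, refl=0.068027·0.904762=0.0615; V=0.095238+0.068027+0.061548=0.2248
k=3 load: inc=0.061548, refl=0.061548·0.714286=0.0440; V=0.163265+0.061548+0.043963=0.2688
k=4 src: inc=0.043963, refl=0.043963·0.904762=0.0398; V=0.224814+0.043963+0.039776=0.3086
k=5 load: inc=0.039776, refl=0.039776·0.714286=0.0284; V=0.268777+0.039776+0.028412=0.3370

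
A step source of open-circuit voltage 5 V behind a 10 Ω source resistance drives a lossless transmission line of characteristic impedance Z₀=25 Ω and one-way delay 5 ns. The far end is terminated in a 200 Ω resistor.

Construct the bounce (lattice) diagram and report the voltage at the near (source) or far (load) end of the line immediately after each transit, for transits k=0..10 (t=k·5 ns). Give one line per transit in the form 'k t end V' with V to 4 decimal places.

Γ_L=0.777778, Γ_S=-0.428571; launch V₁=5·25/35=3.571429
k=0 src: V=3.5714
k=1 load: inc=3.571429, refl=3.571429·0.777778=2.7778; V=0.000000+3.571429+2.777778=6.3492
k=2 src: inc=2.777778, refl=2.777778·-0.428571=-1.1905; V=3.571429+2.777778+-1.190476=5.1587
k=3 load: inc=-1.190476, refl=-1.190476·0.777778=-0.9259; V=6.349206+-1.190476+-0.925926=4.2328
k=4 src: inc=-0.925926, refl=-0.925926·-0.428571=0.3968; V=5.158730+-0.925926+0.396825=4.6296
k=5 load: inc=0.396825, refl=0.396825·0.777778=0.3086; V=4.232804+0.396825+0.308642=4.9383
k=6 src: inc=0.308642, refl=0.308642·-0.428571=-0.1323; V=4.629630+0.308642+-0.132275=4.8060
k=7 load: inc=-0.132275, refl=-0.132275·0.777778=-0.1029; V=4.938272+-0.132275+-0.102881=4.7031
k=8 src: inc=-0.102881, refl=-0.102881·-0.428571=0.0441; V=4.805996+-0.102881+0.044092=4.7472
k=9 load: inc=0.044092, refl=0.044092·0.777778=0.0343; V=4.703116+0.044092+0.034294=4.7815
k=10 src: inc=0.034294, refl=0.034294·-0.428571=-0.0147; V=4.747208+0.034294+-0.014697=4.7668

0 0 source 3.5714
1 5 load 6.3492
2 10 source 5.1587
3 15 load 4.2328
4 20 source 4.6296
5 25 load 4.9383
6 30 source 4.8060
7 35 load 4.7031
8 40 source 4.7472
9 45 load 4.7815
10 50 source 4.7668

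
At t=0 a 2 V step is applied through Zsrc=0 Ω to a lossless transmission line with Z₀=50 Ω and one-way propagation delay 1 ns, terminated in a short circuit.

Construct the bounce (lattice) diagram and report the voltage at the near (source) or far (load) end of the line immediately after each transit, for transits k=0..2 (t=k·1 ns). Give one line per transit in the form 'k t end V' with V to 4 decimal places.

0 0 source 2.0000
1 1 load 0.0000
2 2 source 2.0000

Γ_L=-1.000000, Γ_S=-1.000000; launch V₁=2·50/50=2.000000
k=0 src: V=2.0000
k=1 load: inc=2.000000, refl=2.000000·-1.000000=-2.0000; V=0.000000+2.000000+-2.000000=0.0000
k=2 src: inc=-2.000000, refl=-2.000000·-1.000000=2.0000; V=2.000000+-2.000000+2.000000=2.0000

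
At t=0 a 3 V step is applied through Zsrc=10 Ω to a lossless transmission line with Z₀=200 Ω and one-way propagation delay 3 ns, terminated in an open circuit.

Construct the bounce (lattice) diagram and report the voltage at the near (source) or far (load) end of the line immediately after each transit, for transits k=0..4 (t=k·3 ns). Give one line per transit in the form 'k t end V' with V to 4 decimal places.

0 0 source 2.8571
1 3 load 5.7143
2 6 source 3.1293
3 9 load 0.5442
4 12 source 2.8831

Γ_L=1.000000, Γ_S=-0.904762; launch V₁=3·200/210=2.857143
k=0 src: V=2.8571
k=1 load: inc=2.857143, refl=2.857143·1.000000=2.8571; V=0.000000+2.857143+2.857143=5.7143
k=2 src: inc=2.857143, refl=2.857143·-0.904762=-2.5850; V=2.857143+2.857143+-2.585034=3.1293
k=3 load: inc=-2.585034, refl=-2.585034·1.000000=-2.5850; V=5.714286+-2.585034+-2.585034=0.5442
k=4 src: inc=-2.585034, refl=-2.585034·-0.904762=2.3388; V=3.129252+-2.585034+2.338840=2.8831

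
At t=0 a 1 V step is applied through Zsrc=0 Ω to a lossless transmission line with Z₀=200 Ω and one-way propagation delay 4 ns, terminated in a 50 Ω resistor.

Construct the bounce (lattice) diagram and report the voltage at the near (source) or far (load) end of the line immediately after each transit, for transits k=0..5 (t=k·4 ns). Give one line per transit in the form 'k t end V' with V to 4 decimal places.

Γ_L=-0.600000, Γ_S=-1.000000; launch V₁=1·200/200=1.000000
k=0 src: V=1.0000
k=1 load: inc=1.000000, refl=1.000000·-0.600000=-0.6000; V=0.000000+1.000000+-0.600000=0.4000
k=2 src: inc=-0.600000, refl=-0.600000·-1.000000=0.6000; V=1.000000+-0.600000+0.600000=1.0000
k=3 load: inc=0.600000, refl=0.600000·-0.600000=-0.3600; V=0.400000+0.600000+-0.360000=0.6400
k=4 src: inc=-0.360000, refl=-0.360000·-1.000000=0.3600; V=1.000000+-0.360000+0.360000=1.0000
k=5 load: inc=0.360000, refl=0.360000·-0.600000=-0.2160; V=0.640000+0.360000+-0.216000=0.7840

0 0 source 1.0000
1 4 load 0.4000
2 8 source 1.0000
3 12 load 0.6400
4 16 source 1.0000
5 20 load 0.7840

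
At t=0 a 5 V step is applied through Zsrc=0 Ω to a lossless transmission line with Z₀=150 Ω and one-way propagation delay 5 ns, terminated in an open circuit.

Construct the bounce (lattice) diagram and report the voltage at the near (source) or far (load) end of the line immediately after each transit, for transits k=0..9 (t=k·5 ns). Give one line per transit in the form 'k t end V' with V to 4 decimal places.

0 0 source 5.0000
1 5 load 10.0000
2 10 source 5.0000
3 15 load 0.0000
4 20 source 5.0000
5 25 load 10.0000
6 30 source 5.0000
7 35 load 0.0000
8 40 source 5.0000
9 45 load 10.0000

Γ_L=1.000000, Γ_S=-1.000000; launch V₁=5·150/150=5.000000
k=0 src: V=5.0000
k=1 load: inc=5.000000, refl=5.000000·1.000000=5.0000; V=0.000000+5.000000+5.000000=10.0000
k=2 src: inc=5.000000, refl=5.000000·-1.000000=-5.0000; V=5.000000+5.000000+-5.000000=5.0000
k=3 load: inc=-5.000000, refl=-5.000000·1.000000=-5.0000; V=10.000000+-5.000000+-5.000000=0.0000
k=4 src: inc=-5.000000, refl=-5.000000·-1.000000=5.0000; V=5.000000+-5.000000+5.000000=5.0000
k=5 load: inc=5.000000, refl=5.000000·1.000000=5.0000; V=0.000000+5.000000+5.000000=10.0000
k=6 src: inc=5.000000, refl=5.000000·-1.000000=-5.0000; V=5.000000+5.000000+-5.000000=5.0000
k=7 load: inc=-5.000000, refl=-5.000000·1.000000=-5.0000; V=10.000000+-5.000000+-5.000000=0.0000
k=8 src: inc=-5.000000, refl=-5.000000·-1.000000=5.0000; V=5.000000+-5.000000+5.000000=5.0000
k=9 load: inc=5.000000, refl=5.000000·1.000000=5.0000; V=0.000000+5.000000+5.000000=10.0000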